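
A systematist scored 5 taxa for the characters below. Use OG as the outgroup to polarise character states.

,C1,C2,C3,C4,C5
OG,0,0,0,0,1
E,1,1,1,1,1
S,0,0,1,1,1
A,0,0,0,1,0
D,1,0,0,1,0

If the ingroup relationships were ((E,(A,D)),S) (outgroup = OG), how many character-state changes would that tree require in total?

7

Map each character onto ((E,(A,D)),S) (rooted by OG) and count the minimum state changes it requires (Fitch parsimony):
C1: 2; C2: 1; C3: 2; C4: 1; C5: 1.
Total tree length = 7.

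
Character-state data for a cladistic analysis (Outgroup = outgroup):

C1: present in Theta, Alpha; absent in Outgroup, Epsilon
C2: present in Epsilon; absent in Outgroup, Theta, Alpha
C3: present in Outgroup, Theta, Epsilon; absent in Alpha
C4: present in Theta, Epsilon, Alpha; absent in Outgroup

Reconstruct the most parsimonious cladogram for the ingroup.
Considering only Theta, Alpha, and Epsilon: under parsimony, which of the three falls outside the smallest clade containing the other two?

Character polarity is set by the outgroup: the derived state is whichever differs from the outgroup's state, so for C3 the derived state is 'absent', and for the remaining characters it is 'present'.
C1: derived state 'present' in Alpha and Theta only — synapomorphy for {Alpha, Theta}.
C2: derived state 'present' in Epsilon only — an autapomorphy, so it tells us nothing about relationships among taxa.
C3: derived state 'absent' in Alpha only — an autapomorphy, so it tells us nothing about relationships among taxa.
C4 (derived state 'present') is shared by all ingroup taxa — unites the whole ingroup.
Most parsimonious ingroup topology: ((Theta,Alpha),Epsilon).
Theta and Alpha share a more recent common ancestor with each other than either does with Epsilon, so Epsilon is the least closely related of the three.

Epsilon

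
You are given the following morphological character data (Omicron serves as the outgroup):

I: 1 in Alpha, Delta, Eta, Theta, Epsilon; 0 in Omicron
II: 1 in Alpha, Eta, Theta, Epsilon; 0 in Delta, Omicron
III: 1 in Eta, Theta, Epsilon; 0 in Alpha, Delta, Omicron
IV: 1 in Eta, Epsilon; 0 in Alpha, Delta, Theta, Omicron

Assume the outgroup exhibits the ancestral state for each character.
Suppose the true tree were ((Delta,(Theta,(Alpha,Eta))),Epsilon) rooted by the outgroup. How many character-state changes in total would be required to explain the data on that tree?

Map each character onto ((Delta,(Theta,(Alpha,Eta))),Epsilon) (rooted by Omicron) and count the minimum state changes it requires (Fitch parsimony):
I: 1; II: 2; III: 3; IV: 2.
Total tree length = 8.

8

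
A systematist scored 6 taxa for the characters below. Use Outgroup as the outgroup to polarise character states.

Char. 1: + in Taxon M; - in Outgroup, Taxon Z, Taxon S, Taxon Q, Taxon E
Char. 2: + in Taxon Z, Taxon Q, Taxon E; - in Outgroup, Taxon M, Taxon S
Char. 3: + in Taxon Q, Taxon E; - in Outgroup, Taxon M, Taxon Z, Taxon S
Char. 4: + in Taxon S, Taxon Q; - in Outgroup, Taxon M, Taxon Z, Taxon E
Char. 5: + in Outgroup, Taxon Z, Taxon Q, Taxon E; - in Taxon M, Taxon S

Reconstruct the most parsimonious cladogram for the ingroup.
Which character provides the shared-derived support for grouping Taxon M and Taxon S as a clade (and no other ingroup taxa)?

Char. 5

Character polarity is set by the outgroup: the derived state is whichever differs from the outgroup's state, so for Char. 5 the derived state is '-', and for the remaining characters it is '+'.
Char. 1: derived state '+' in Taxon M only — an autapomorphy, so it tells us nothing about relationships among taxa.
Char. 2 (derived state '+') is shared by Taxon E, Taxon Q, and Taxon Z — a synapomorphy uniting that clade.
Only Taxon E and Taxon Q show the derived state '+' for Char. 3, supporting them as a clade.
Char. 4 groups Taxon Q and Taxon S, which is incompatible with the clades supported by the remaining characters; treating it as convergent (homoplasy) costs fewer steps than any alternative tree.
Char. 5: derived state '-' in Taxon M and Taxon S only — synapomorphy for {Taxon M, Taxon S}.
Most parsimonious ingroup topology: ((Taxon M,Taxon S),(Taxon Z,(Taxon Q,Taxon E))).
The clade {Taxon M, Taxon S} is supported by Char. 5: its derived state '-' occurs in exactly those taxa and in no other taxon (including the outgroup).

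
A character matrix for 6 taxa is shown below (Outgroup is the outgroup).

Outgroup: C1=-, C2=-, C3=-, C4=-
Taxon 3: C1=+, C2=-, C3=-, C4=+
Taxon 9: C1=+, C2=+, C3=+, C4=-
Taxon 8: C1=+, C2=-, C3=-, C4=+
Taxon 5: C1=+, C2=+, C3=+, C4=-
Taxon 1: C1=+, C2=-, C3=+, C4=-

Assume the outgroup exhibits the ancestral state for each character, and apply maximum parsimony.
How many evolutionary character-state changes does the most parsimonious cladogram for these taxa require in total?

4

The outgroup has state '-' for every character, so '+' is the derived state throughout.
C1 (derived state '+') is shared by all ingroup taxa — unites the whole ingroup.
C2 (derived state '+') is shared by Taxon 5 and Taxon 9 — a synapomorphy uniting that clade.
Only Taxon 1, Taxon 5, and Taxon 9 show the derived state '+' for C3, supporting them as a clade.
C4: derived state '+' in Taxon 3 and Taxon 8 only — synapomorphy for {Taxon 3, Taxon 8}.
Most parsimonious ingroup topology: ((Taxon 3,Taxon 8),((Taxon 9,Taxon 5),Taxon 1)).
Changes per character on this tree: C1: 1; C2: 1; C3: 1; C4: 1.
Total = 4.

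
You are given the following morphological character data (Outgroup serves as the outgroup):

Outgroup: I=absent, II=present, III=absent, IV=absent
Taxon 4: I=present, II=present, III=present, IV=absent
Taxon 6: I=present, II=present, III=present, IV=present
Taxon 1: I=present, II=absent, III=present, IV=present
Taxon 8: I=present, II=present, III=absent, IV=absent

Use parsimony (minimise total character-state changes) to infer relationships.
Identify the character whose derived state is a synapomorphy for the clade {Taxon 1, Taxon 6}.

Character polarity is set by the outgroup: the derived state is whichever differs from the outgroup's state, so for II the derived state is 'absent', and for the remaining characters it is 'present'.
I (derived state 'present') is shared by all ingroup taxa — unites the whole ingroup.
II: derived state 'absent' in Taxon 1 only — an autapomorphy, so it tells us nothing about relationships among taxa.
III: derived state 'present' in Taxon 1, Taxon 4, and Taxon 6 only — synapomorphy for {Taxon 1, Taxon 4, Taxon 6}.
Only Taxon 1 and Taxon 6 show the derived state 'present' for IV, supporting them as a clade.
Most parsimonious ingroup topology: ((Taxon 4,(Taxon 6,Taxon 1)),Taxon 8).
The clade {Taxon 1, Taxon 6} is supported by IV: its derived state 'present' occurs in exactly those taxa and in no other taxon (including the outgroup).

IV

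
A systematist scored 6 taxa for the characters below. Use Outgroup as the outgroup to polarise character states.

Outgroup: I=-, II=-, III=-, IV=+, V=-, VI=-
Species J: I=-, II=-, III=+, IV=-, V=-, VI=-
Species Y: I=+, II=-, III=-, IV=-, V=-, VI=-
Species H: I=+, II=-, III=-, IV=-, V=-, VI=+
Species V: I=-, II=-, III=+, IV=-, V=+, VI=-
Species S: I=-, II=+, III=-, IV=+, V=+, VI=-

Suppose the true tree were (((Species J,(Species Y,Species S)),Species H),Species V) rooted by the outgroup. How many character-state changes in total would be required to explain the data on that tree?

10

Map each character onto (((Species J,(Species Y,Species S)),Species H),Species V) (rooted by Outgroup) and count the minimum state changes it requires (Fitch parsimony):
I: 2; II: 1; III: 2; IV: 2; V: 2; VI: 1.
Total tree length = 10.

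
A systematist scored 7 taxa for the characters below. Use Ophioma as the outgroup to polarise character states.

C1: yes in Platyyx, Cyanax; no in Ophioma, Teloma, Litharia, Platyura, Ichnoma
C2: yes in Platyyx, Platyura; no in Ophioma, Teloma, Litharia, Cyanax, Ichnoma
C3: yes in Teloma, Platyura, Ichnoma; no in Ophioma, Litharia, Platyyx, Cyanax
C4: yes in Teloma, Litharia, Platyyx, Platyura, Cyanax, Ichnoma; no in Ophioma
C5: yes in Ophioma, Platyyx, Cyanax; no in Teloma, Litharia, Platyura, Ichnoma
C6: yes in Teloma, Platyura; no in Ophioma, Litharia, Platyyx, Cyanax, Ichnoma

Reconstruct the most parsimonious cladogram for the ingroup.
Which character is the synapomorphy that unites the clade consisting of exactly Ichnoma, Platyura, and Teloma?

C3

Character polarity is set by the outgroup: the derived state is whichever differs from the outgroup's state, so for C5 the derived state is 'no', and for the remaining characters it is 'yes'.
C1 (derived state 'yes') is shared by Cyanax and Platyyx — a synapomorphy uniting that clade.
C2 groups Platyura and Platyyx, which is incompatible with the clades supported by the remaining characters; treating it as convergent (homoplasy) costs fewer steps than any alternative tree.
C3: derived state 'yes' in Ichnoma, Platyura, and Teloma only — synapomorphy for {Ichnoma, Platyura, Teloma}.
C4 (derived state 'yes') is shared by all ingroup taxa — unites the whole ingroup.
Only Ichnoma, Litharia, Platyura, and Teloma show the derived state 'no' for C5, supporting them as a clade.
C6: derived state 'yes' in Platyura and Teloma only — synapomorphy for {Platyura, Teloma}.
Most parsimonious ingroup topology: ((((Teloma,Platyura),Ichnoma),Litharia),(Platyyx,Cyanax)).
The clade {Ichnoma, Platyura, Teloma} is supported by C3: its derived state 'yes' occurs in exactly those taxa and in no other taxon (including the outgroup).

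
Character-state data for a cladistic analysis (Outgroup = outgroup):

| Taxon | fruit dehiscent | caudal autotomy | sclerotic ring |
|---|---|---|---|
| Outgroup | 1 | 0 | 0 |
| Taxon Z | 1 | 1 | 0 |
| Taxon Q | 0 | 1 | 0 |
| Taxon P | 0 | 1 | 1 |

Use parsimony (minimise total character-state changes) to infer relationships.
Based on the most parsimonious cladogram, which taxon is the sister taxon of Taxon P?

Taxon Q

Character polarity is set by the outgroup: the derived state is whichever differs from the outgroup's state, so for fruit dehiscent the derived state is '0', and for the remaining characters it is '1'.
Only Taxon P and Taxon Q show the derived state '0' for fruit dehiscent, supporting them as a clade.
All ingroup taxa share the derived state '1' for caudal autotomy; it defines the ingroup but does not resolve relationships within it.
sclerotic ring (derived state '1') is unique to Taxon P (autapomorphy; uninformative for grouping).
Most parsimonious ingroup topology: (Taxon Z,(Taxon Q,Taxon P)).
Taxon P and Taxon Q form a cherry on this tree, so they are sister taxa.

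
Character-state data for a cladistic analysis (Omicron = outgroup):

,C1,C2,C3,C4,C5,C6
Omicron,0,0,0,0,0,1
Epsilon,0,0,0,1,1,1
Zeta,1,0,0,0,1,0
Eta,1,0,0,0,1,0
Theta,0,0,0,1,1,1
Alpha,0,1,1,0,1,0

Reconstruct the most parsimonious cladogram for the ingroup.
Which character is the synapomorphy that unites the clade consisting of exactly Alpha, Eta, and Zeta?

C6

Character polarity is set by the outgroup: the derived state is whichever differs from the outgroup's state, so for C6 the derived state is '0', and for the remaining characters it is '1'.
Only Eta and Zeta show the derived state '1' for C1, supporting them as a clade.
C2 (derived state '1') is unique to Alpha (autapomorphy; uninformative for grouping).
C3: derived state '1' in Alpha only — an autapomorphy, so it tells us nothing about relationships among taxa.
C4: derived state '1' in Epsilon and Theta only — synapomorphy for {Epsilon, Theta}.
C5 (derived state '1') is shared by all ingroup taxa — unites the whole ingroup.
C6 (derived state '0') is shared by Alpha, Eta, and Zeta — a synapomorphy uniting that clade.
Most parsimonious ingroup topology: ((Epsilon,Theta),((Zeta,Eta),Alpha)).
The clade {Alpha, Eta, Zeta} is supported by C6: its derived state '0' occurs in exactly those taxa and in no other taxon (including the outgroup).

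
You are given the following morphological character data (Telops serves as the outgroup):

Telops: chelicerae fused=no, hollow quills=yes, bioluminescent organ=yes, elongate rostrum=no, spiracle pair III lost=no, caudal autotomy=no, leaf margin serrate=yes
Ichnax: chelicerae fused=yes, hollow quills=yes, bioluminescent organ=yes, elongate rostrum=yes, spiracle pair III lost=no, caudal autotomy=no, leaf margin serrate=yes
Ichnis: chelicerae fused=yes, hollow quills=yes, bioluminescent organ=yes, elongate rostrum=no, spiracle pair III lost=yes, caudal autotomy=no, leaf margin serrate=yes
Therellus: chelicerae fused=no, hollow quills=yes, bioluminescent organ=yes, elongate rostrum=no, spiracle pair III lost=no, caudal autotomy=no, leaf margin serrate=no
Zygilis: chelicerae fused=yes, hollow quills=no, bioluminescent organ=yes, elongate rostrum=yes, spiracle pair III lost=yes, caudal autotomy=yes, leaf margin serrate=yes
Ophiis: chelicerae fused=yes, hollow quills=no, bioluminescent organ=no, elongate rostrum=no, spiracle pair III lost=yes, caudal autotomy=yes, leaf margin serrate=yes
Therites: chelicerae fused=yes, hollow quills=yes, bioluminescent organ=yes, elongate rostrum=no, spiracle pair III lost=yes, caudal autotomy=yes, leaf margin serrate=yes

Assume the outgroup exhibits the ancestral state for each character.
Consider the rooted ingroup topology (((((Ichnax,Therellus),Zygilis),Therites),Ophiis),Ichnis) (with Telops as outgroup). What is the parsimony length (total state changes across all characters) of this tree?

12

Map each character onto (((((Ichnax,Therellus),Zygilis),Therites),Ophiis),Ichnis) (rooted by Telops) and count the minimum state changes it requires (Fitch parsimony):
chelicerae fused: 2; hollow quills: 2; bioluminescent organ: 1; elongate rostrum: 2; spiracle pair III lost: 2; caudal autotomy: 2; leaf margin serrate: 1.
Total tree length = 12.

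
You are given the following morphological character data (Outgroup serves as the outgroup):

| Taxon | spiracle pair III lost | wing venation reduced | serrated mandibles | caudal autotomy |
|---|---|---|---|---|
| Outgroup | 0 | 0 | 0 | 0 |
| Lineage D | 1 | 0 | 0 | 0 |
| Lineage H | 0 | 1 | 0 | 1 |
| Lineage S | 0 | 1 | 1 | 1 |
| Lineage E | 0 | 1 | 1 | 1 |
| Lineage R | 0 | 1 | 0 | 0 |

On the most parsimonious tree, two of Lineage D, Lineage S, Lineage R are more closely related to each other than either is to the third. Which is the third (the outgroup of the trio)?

The outgroup has state '0' for every character, so '1' is the derived state throughout.
spiracle pair III lost (derived state '1') is unique to Lineage D (autapomorphy; uninformative for grouping).
wing venation reduced (derived state '1') is shared by Lineage E, Lineage H, Lineage R, and Lineage S — a synapomorphy uniting that clade.
Only Lineage E and Lineage S show the derived state '1' for serrated mandibles, supporting them as a clade.
caudal autotomy (derived state '1') is shared by Lineage E, Lineage H, and Lineage S — a synapomorphy uniting that clade.
Most parsimonious ingroup topology: (Lineage D,((Lineage H,(Lineage S,Lineage E)),Lineage R)).
Lineage R and Lineage S share a more recent common ancestor with each other than either does with Lineage D, so Lineage D is the least closely related of the three.

Lineage D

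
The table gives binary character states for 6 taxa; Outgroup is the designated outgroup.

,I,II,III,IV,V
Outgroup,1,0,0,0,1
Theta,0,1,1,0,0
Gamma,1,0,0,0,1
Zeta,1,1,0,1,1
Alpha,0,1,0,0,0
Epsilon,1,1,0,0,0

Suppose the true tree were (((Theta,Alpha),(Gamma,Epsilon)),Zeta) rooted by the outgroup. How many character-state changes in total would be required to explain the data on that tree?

Map each character onto (((Theta,Alpha),(Gamma,Epsilon)),Zeta) (rooted by Outgroup) and count the minimum state changes it requires (Fitch parsimony):
I: 1; II: 2; III: 1; IV: 1; V: 2.
Total tree length = 7.

7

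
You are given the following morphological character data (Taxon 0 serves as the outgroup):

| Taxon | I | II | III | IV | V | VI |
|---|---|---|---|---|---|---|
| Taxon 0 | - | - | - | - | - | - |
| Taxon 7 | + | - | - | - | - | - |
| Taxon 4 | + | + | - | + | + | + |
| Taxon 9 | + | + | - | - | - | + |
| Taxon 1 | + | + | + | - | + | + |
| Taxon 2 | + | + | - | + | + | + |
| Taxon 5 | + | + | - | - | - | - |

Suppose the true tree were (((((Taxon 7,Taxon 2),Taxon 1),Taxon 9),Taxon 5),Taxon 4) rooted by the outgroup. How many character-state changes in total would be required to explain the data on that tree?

Map each character onto (((((Taxon 7,Taxon 2),Taxon 1),Taxon 9),Taxon 5),Taxon 4) (rooted by Taxon 0) and count the minimum state changes it requires (Fitch parsimony):
I: 1; II: 2; III: 1; IV: 2; V: 3; VI: 3.
Total tree length = 12.

12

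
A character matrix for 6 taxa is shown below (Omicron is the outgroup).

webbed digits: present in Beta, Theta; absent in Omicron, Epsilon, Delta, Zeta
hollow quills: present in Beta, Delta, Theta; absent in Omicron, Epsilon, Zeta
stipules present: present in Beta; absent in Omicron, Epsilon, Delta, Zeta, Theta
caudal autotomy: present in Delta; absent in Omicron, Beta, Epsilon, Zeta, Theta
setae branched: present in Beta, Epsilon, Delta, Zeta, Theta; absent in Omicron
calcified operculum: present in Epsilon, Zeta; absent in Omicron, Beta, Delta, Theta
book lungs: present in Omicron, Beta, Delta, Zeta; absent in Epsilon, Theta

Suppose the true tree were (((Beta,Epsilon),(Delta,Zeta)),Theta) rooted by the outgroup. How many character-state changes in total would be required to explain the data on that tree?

12

Map each character onto (((Beta,Epsilon),(Delta,Zeta)),Theta) (rooted by Omicron) and count the minimum state changes it requires (Fitch parsimony):
webbed digits: 2; hollow quills: 3; stipules present: 1; caudal autotomy: 1; setae branched: 1; calcified operculum: 2; book lungs: 2.
Total tree length = 12.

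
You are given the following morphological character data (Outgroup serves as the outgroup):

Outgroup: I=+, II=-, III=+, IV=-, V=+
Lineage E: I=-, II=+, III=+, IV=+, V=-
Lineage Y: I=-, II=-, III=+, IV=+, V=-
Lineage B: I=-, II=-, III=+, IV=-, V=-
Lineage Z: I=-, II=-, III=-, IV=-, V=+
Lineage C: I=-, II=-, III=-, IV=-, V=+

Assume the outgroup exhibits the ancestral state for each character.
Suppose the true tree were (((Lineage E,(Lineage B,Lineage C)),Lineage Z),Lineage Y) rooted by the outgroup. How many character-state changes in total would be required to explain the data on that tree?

Map each character onto (((Lineage E,(Lineage B,Lineage C)),Lineage Z),Lineage Y) (rooted by Outgroup) and count the minimum state changes it requires (Fitch parsimony):
I: 1; II: 1; III: 2; IV: 2; V: 3.
Total tree length = 9.

9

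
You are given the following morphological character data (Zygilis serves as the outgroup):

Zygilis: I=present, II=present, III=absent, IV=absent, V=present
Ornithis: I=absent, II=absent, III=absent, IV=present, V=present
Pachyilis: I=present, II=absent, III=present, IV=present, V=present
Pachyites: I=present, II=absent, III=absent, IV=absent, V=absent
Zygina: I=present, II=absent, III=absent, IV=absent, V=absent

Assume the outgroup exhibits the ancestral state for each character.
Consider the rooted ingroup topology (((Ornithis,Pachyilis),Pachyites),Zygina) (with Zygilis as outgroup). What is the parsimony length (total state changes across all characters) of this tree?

Map each character onto (((Ornithis,Pachyilis),Pachyites),Zygina) (rooted by Zygilis) and count the minimum state changes it requires (Fitch parsimony):
I: 1; II: 1; III: 1; IV: 1; V: 2.
Total tree length = 6.

6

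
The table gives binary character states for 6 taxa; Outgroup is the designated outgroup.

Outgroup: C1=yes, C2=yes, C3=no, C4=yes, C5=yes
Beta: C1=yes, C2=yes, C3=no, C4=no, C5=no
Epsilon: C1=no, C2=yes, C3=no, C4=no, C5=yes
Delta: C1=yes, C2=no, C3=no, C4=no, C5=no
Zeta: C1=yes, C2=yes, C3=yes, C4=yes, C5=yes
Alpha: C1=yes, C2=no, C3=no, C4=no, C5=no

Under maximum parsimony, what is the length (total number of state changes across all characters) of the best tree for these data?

Character polarity is set by the outgroup: the derived state is whichever differs from the outgroup's state, so for C1, C2, C4, C5 the derived state is 'no', and for the remaining characters it is 'yes'.
C1: derived state 'no' in Epsilon only — an autapomorphy, so it tells us nothing about relationships among taxa.
C2 (derived state 'no') is shared by Alpha and Delta — a synapomorphy uniting that clade.
C3: derived state 'yes' in Zeta only — an autapomorphy, so it tells us nothing about relationships among taxa.
C4 (derived state 'no') is shared by Alpha, Beta, Delta, and Epsilon — a synapomorphy uniting that clade.
C5: derived state 'no' in Alpha, Beta, and Delta only — synapomorphy for {Alpha, Beta, Delta}.
Most parsimonious ingroup topology: (((Beta,(Delta,Alpha)),Epsilon),Zeta).
Changes per character on this tree: C1: 1; C2: 1; C3: 1; C4: 1; C5: 1.
Total = 5.

5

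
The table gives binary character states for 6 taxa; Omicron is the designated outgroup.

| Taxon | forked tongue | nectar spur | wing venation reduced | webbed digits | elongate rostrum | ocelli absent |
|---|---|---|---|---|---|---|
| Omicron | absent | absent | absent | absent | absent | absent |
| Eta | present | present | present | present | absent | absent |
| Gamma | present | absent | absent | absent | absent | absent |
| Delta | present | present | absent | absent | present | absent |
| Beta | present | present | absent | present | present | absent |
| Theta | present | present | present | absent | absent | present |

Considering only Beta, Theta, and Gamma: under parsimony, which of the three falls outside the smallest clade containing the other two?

The outgroup has state 'absent' for every character, so 'present' is the derived state throughout.
All ingroup taxa share the derived state 'present' for forked tongue; it defines the ingroup but does not resolve relationships within it.
Only Beta, Delta, Eta, and Theta show the derived state 'present' for nectar spur, supporting them as a clade.
wing venation reduced (derived state 'present') is shared by Eta and Theta — a synapomorphy uniting that clade.
webbed digits groups Beta and Eta, which is incompatible with the clades supported by the remaining characters; treating it as convergent (homoplasy) costs fewer steps than any alternative tree.
elongate rostrum: derived state 'present' in Beta and Delta only — synapomorphy for {Beta, Delta}.
ocelli absent: derived state 'present' in Theta only — an autapomorphy, so it tells us nothing about relationships among taxa.
Most parsimonious ingroup topology: (((Eta,Theta),(Beta,Delta)),Gamma).
Beta and Theta share a more recent common ancestor with each other than either does with Gamma, so Gamma is the least closely related of the three.

Gamma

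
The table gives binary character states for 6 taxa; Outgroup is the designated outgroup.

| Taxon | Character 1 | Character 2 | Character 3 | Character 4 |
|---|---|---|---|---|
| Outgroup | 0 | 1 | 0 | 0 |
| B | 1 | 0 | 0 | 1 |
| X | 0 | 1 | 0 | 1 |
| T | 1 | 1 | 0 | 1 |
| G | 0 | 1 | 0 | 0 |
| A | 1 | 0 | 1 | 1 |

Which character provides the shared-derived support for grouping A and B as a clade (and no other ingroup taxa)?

Character 2

Character polarity is set by the outgroup: the derived state is whichever differs from the outgroup's state, so for Character 2 the derived state is '0', and for the remaining characters it is '1'.
Character 1 (derived state '1') is shared by A, B, and T — a synapomorphy uniting that clade.
Character 2 (derived state '0') is shared by A and B — a synapomorphy uniting that clade.
Character 3: derived state '1' in A only — an autapomorphy, so it tells us nothing about relationships among taxa.
Character 4 (derived state '1') is shared by A, B, T, and X — a synapomorphy uniting that clade.
Most parsimonious ingroup topology: ((((B,A),T),X),G).
The clade {A, B} is supported by Character 2: its derived state '0' occurs in exactly those taxa and in no other taxon (including the outgroup).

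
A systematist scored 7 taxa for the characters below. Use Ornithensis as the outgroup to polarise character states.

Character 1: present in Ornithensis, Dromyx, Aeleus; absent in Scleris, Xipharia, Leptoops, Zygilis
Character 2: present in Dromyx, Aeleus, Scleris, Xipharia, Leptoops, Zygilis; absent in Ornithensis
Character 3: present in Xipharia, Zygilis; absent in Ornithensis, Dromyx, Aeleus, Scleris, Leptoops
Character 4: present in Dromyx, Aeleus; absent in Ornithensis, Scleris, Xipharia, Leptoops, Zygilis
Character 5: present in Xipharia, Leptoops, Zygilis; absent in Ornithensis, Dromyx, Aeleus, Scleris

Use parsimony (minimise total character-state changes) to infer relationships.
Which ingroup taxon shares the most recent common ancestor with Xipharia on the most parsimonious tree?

Character polarity is set by the outgroup: the derived state is whichever differs from the outgroup's state, so for Character 1 the derived state is 'absent', and for the remaining characters it is 'present'.
Character 1: derived state 'absent' in Leptoops, Scleris, Xipharia, and Zygilis only — synapomorphy for {Leptoops, Scleris, Xipharia, Zygilis}.
All ingroup taxa share the derived state 'present' for Character 2; it defines the ingroup but does not resolve relationships within it.
Character 3: derived state 'present' in Xipharia and Zygilis only — synapomorphy for {Xipharia, Zygilis}.
Character 4 (derived state 'present') is shared by Aeleus and Dromyx — a synapomorphy uniting that clade.
Character 5: derived state 'present' in Leptoops, Xipharia, and Zygilis only — synapomorphy for {Leptoops, Xipharia, Zygilis}.
Most parsimonious ingroup topology: ((Dromyx,Aeleus),(Scleris,((Xipharia,Zygilis),Leptoops))).
Xipharia and Zygilis form a cherry on this tree, so they are sister taxa.

Zygilis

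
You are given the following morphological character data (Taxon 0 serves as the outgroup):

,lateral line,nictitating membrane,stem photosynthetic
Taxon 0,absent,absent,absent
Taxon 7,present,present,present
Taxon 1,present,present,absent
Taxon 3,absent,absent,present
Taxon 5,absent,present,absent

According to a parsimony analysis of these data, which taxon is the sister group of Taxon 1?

The outgroup has state 'absent' for every character, so 'present' is the derived state throughout.
lateral line (derived state 'present') is shared by Taxon 1 and Taxon 7 — a synapomorphy uniting that clade.
nictitating membrane: derived state 'present' in Taxon 1, Taxon 5, and Taxon 7 only — synapomorphy for {Taxon 1, Taxon 5, Taxon 7}.
stem photosynthetic (state 'present') occurs in Taxon 3 and Taxon 7 but conflicts with the nesting implied by the other characters — most parsimoniously interpreted as homoplasy.
Most parsimonious ingroup topology: (((Taxon 7,Taxon 1),Taxon 5),Taxon 3).
Taxon 1 and Taxon 7 form a cherry on this tree, so they are sister taxa.

Taxon 7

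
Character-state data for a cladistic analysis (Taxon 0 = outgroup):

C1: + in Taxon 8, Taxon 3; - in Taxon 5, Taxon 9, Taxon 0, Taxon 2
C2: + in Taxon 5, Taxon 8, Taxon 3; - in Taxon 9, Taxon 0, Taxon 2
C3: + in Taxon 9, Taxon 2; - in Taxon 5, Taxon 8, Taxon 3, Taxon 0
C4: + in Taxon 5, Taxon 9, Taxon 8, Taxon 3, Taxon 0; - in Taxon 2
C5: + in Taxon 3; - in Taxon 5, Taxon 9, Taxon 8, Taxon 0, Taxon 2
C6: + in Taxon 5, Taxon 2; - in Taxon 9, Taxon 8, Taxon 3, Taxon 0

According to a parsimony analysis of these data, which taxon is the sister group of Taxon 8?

Character polarity is set by the outgroup: the derived state is whichever differs from the outgroup's state, so for C4 the derived state is '-', and for the remaining characters it is '+'.
Only Taxon 3 and Taxon 8 show the derived state '+' for C1, supporting them as a clade.
C2 (derived state '+') is shared by Taxon 3, Taxon 5, and Taxon 8 — a synapomorphy uniting that clade.
C3 (derived state '+') is shared by Taxon 2 and Taxon 9 — a synapomorphy uniting that clade.
C4: derived state '-' in Taxon 2 only — an autapomorphy, so it tells us nothing about relationships among taxa.
C5: derived state '+' in Taxon 3 only — an autapomorphy, so it tells us nothing about relationships among taxa.
C6 groups Taxon 2 and Taxon 5, which is incompatible with the clades supported by the remaining characters; treating it as convergent (homoplasy) costs fewer steps than any alternative tree.
Most parsimonious ingroup topology: (((Taxon 8,Taxon 3),Taxon 5),(Taxon 9,Taxon 2)).
Taxon 8 and Taxon 3 form a cherry on this tree, so they are sister taxa.

Taxon 3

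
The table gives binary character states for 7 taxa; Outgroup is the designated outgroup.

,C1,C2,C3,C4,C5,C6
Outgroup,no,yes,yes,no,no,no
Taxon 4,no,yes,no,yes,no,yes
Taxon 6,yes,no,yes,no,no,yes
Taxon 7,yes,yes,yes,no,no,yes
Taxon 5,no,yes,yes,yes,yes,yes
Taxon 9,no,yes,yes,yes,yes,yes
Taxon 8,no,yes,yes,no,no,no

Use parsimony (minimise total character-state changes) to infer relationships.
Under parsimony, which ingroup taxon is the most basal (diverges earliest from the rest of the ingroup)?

Taxon 8

Character polarity is set by the outgroup: the derived state is whichever differs from the outgroup's state, so for C2, C3 the derived state is 'no', and for the remaining characters it is 'yes'.
Only Taxon 6 and Taxon 7 show the derived state 'yes' for C1, supporting them as a clade.
C2 (derived state 'no') is unique to Taxon 6 (autapomorphy; uninformative for grouping).
C3 (derived state 'no') is unique to Taxon 4 (autapomorphy; uninformative for grouping).
C4 (derived state 'yes') is shared by Taxon 4, Taxon 5, and Taxon 9 — a synapomorphy uniting that clade.
Only Taxon 5 and Taxon 9 show the derived state 'yes' for C5, supporting them as a clade.
Only Taxon 4, Taxon 5, Taxon 6, Taxon 7, and Taxon 9 show the derived state 'yes' for C6, supporting them as a clade.
Most parsimonious ingroup topology: (((Taxon 4,(Taxon 5,Taxon 9)),(Taxon 6,Taxon 7)),Taxon 8).
Taxon 8 is sister to the clade containing all other ingroup taxa, so it is the earliest-diverging (most basal) ingroup lineage.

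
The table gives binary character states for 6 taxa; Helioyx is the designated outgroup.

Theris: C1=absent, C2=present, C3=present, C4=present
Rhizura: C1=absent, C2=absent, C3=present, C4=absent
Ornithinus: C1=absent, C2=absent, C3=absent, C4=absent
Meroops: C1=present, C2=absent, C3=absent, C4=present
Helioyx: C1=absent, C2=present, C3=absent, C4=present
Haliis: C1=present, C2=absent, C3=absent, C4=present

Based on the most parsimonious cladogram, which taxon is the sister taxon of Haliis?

Meroops

Character polarity is set by the outgroup: the derived state is whichever differs from the outgroup's state, so for C2, C4 the derived state is 'absent', and for the remaining characters it is 'present'.
C1 (derived state 'present') is shared by Haliis and Meroops — a synapomorphy uniting that clade.
C2: derived state 'absent' in Haliis, Meroops, Ornithinus, and Rhizura only — synapomorphy for {Haliis, Meroops, Ornithinus, Rhizura}.
C3 (state 'present') occurs in Rhizura and Theris but conflicts with the nesting implied by the other characters — most parsimoniously interpreted as homoplasy.
C4 (derived state 'absent') is shared by Ornithinus and Rhizura — a synapomorphy uniting that clade.
Most parsimonious ingroup topology: (((Meroops,Haliis),(Rhizura,Ornithinus)),Theris).
Haliis and Meroops form a cherry on this tree, so they are sister taxa.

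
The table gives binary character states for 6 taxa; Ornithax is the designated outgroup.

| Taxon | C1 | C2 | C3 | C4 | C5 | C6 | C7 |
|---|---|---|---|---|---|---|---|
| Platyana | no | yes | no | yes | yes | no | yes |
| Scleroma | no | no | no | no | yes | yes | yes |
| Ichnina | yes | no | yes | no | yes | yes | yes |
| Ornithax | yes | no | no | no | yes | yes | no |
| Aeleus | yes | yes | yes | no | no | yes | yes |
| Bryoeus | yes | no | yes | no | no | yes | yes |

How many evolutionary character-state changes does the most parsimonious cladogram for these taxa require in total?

8

Character polarity is set by the outgroup: the derived state is whichever differs from the outgroup's state, so for C1, C5, C6 the derived state is 'no', and for the remaining characters it is 'yes'.
C1 (derived state 'no') is shared by Platyana and Scleroma — a synapomorphy uniting that clade.
C2 groups Aeleus and Platyana, which is incompatible with the clades supported by the remaining characters; treating it as convergent (homoplasy) costs fewer steps than any alternative tree.
C3: derived state 'yes' in Aeleus, Bryoeus, and Ichnina only — synapomorphy for {Aeleus, Bryoeus, Ichnina}.
C4 (derived state 'yes') is unique to Platyana (autapomorphy; uninformative for grouping).
C5: derived state 'no' in Aeleus and Bryoeus only — synapomorphy for {Aeleus, Bryoeus}.
C6: derived state 'no' in Platyana only — an autapomorphy, so it tells us nothing about relationships among taxa.
C7 (derived state 'yes') is shared by all ingroup taxa — unites the whole ingroup.
Most parsimonious ingroup topology: (((Aeleus,Bryoeus),Ichnina),(Scleroma,Platyana)).
Changes per character on this tree: C1: 1; C2: 2; C3: 1; C4: 1; C5: 1; C6: 1; C7: 1.
Total = 8.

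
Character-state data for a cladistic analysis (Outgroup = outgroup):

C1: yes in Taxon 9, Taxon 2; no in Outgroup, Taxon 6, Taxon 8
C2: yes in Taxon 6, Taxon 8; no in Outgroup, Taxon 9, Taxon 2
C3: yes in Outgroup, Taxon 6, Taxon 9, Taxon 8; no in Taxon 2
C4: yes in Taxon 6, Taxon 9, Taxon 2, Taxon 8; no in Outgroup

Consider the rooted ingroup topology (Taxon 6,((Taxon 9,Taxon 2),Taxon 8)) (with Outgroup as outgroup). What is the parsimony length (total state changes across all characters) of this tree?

5

Map each character onto (Taxon 6,((Taxon 9,Taxon 2),Taxon 8)) (rooted by Outgroup) and count the minimum state changes it requires (Fitch parsimony):
C1: 1; C2: 2; C3: 1; C4: 1.
Total tree length = 5.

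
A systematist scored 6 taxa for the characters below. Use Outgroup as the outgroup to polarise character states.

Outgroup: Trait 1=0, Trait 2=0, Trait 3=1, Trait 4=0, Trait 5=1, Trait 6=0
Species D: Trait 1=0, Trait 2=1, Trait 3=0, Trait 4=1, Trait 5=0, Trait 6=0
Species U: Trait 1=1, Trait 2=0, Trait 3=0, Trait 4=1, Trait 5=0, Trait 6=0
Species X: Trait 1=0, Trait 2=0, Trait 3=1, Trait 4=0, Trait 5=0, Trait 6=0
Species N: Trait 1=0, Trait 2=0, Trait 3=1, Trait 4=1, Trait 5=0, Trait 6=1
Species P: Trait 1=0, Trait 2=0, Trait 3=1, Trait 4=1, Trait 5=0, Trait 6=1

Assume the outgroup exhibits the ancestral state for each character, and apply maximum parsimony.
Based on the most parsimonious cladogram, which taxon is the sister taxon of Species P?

Species N

Character polarity is set by the outgroup: the derived state is whichever differs from the outgroup's state, so for Trait 3, Trait 5 the derived state is '0', and for the remaining characters it is '1'.
Trait 1: derived state '1' in Species U only — an autapomorphy, so it tells us nothing about relationships among taxa.
Trait 2 (derived state '1') is unique to Species D (autapomorphy; uninformative for grouping).
Trait 3: derived state '0' in Species D and Species U only — synapomorphy for {Species D, Species U}.
Only Species D, Species N, Species P, and Species U show the derived state '1' for Trait 4, supporting them as a clade.
All ingroup taxa share the derived state '0' for Trait 5; it defines the ingroup but does not resolve relationships within it.
Only Species N and Species P show the derived state '1' for Trait 6, supporting them as a clade.
Most parsimonious ingroup topology: (((Species D,Species U),(Species N,Species P)),Species X).
Species P and Species N form a cherry on this tree, so they are sister taxa.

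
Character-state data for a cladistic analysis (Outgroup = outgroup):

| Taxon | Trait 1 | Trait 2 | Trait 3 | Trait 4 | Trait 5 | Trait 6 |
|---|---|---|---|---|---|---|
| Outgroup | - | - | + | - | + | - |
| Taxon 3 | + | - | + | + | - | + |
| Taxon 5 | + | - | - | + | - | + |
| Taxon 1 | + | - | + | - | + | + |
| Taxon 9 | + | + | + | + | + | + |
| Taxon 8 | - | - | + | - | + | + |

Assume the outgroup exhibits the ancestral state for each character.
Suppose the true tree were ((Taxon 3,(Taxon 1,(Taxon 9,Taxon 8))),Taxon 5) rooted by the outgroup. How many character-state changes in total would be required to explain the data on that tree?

10

Map each character onto ((Taxon 3,(Taxon 1,(Taxon 9,Taxon 8))),Taxon 5) (rooted by Outgroup) and count the minimum state changes it requires (Fitch parsimony):
Trait 1: 2; Trait 2: 1; Trait 3: 1; Trait 4: 3; Trait 5: 2; Trait 6: 1.
Total tree length = 10.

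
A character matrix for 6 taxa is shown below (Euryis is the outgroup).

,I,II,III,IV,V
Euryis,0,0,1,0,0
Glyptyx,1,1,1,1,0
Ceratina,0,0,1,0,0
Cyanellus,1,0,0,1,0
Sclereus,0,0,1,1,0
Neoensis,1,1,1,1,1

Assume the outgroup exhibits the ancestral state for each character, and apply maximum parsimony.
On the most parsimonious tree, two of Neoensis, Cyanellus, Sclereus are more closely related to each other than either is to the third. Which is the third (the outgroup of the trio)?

Sclereus

Character polarity is set by the outgroup: the derived state is whichever differs from the outgroup's state, so for III the derived state is '0', and for the remaining characters it is '1'.
I (derived state '1') is shared by Cyanellus, Glyptyx, and Neoensis — a synapomorphy uniting that clade.
Only Glyptyx and Neoensis show the derived state '1' for II, supporting them as a clade.
III (derived state '0') is unique to Cyanellus (autapomorphy; uninformative for grouping).
Only Cyanellus, Glyptyx, Neoensis, and Sclereus show the derived state '1' for IV, supporting them as a clade.
V: derived state '1' in Neoensis only — an autapomorphy, so it tells us nothing about relationships among taxa.
Most parsimonious ingroup topology: ((((Glyptyx,Neoensis),Cyanellus),Sclereus),Ceratina).
Neoensis and Cyanellus share a more recent common ancestor with each other than either does with Sclereus, so Sclereus is the least closely related of the three.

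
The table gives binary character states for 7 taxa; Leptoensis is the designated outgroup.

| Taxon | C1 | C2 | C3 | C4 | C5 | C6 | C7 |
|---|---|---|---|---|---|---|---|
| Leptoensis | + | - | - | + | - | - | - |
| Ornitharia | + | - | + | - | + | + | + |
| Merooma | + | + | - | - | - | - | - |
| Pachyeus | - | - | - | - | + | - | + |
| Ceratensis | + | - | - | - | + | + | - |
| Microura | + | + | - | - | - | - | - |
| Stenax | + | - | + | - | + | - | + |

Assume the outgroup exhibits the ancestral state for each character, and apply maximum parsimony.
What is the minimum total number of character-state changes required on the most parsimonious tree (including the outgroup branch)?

8

Character polarity is set by the outgroup: the derived state is whichever differs from the outgroup's state, so for C1, C4 the derived state is '-', and for the remaining characters it is '+'.
C1: derived state '-' in Pachyeus only — an autapomorphy, so it tells us nothing about relationships among taxa.
C2 (derived state '+') is shared by Merooma and Microura — a synapomorphy uniting that clade.
Only Ornitharia and Stenax show the derived state '+' for C3, supporting them as a clade.
All ingroup taxa share the derived state '-' for C4; it defines the ingroup but does not resolve relationships within it.
Only Ceratensis, Ornitharia, Pachyeus, and Stenax show the derived state '+' for C5, supporting them as a clade.
C6 (state '+') occurs in Ceratensis and Ornitharia but conflicts with the nesting implied by the other characters — most parsimoniously interpreted as homoplasy.
Only Ornitharia, Pachyeus, and Stenax show the derived state '+' for C7, supporting them as a clade.
Most parsimonious ingroup topology: ((((Ornitharia,Stenax),Pachyeus),Ceratensis),(Merooma,Microura)).
Changes per character on this tree: C1: 1; C2: 1; C3: 1; C4: 1; C5: 1; C6: 2; C7: 1.
Total = 8.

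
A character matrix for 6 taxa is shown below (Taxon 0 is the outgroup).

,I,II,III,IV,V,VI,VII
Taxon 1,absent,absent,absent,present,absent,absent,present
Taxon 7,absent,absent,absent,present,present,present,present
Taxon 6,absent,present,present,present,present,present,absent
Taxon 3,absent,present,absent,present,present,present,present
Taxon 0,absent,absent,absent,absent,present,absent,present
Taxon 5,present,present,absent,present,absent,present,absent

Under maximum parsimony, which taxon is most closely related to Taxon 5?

Taxon 6

Character polarity is set by the outgroup: the derived state is whichever differs from the outgroup's state, so for V, VII the derived state is 'absent', and for the remaining characters it is 'present'.
I: derived state 'present' in Taxon 5 only — an autapomorphy, so it tells us nothing about relationships among taxa.
II (derived state 'present') is shared by Taxon 3, Taxon 5, and Taxon 6 — a synapomorphy uniting that clade.
III: derived state 'present' in Taxon 6 only — an autapomorphy, so it tells us nothing about relationships among taxa.
IV (derived state 'present') is shared by all ingroup taxa — unites the whole ingroup.
V groups Taxon 1 and Taxon 5, which is incompatible with the clades supported by the remaining characters; treating it as convergent (homoplasy) costs fewer steps than any alternative tree.
Only Taxon 3, Taxon 5, Taxon 6, and Taxon 7 show the derived state 'present' for VI, supporting them as a clade.
VII (derived state 'absent') is shared by Taxon 5 and Taxon 6 — a synapomorphy uniting that clade.
Most parsimonious ingroup topology: ((((Taxon 6,Taxon 5),Taxon 3),Taxon 7),Taxon 1).
Taxon 5 and Taxon 6 form a cherry on this tree, so they are sister taxa.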